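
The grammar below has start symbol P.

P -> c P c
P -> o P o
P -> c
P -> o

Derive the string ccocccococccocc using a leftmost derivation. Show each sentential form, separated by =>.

P => cPc => ccPcc => ccoPocc => ccocPcocc => ccoccPccocc => ccocccPcccocc => ccocccoPocccocc => ccocccococccocc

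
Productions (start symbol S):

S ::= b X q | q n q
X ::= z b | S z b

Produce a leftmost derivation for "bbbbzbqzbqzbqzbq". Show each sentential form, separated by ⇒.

S ⇒ bXq   [S ::= b X q]
bXq ⇒ bSzbq   [X ::= S z b]
bSzbq ⇒ bbXqzbq   [S ::= b X q]
bbXqzbq ⇒ bbSzbqzbq   [X ::= S z b]
bbSzbqzbq ⇒ bbbXqzbqzbq   [S ::= b X q]
bbbXqzbqzbq ⇒ bbbSzbqzbqzbq   [X ::= S z b]
bbbSzbqzbqzbq ⇒ bbbbXqzbqzbqzbq   [S ::= b X q]
bbbbXqzbqzbqzbq ⇒ bbbbzbqzbqzbqzbq   [X ::= z b]

S ⇒ bXq ⇒ bSzbq ⇒ bbXqzbq ⇒ bbSzbqzbq ⇒ bbbXqzbqzbq ⇒ bbbSzbqzbqzbq ⇒ bbbbXqzbqzbqzbq ⇒ bbbbzbqzbqzbqzbq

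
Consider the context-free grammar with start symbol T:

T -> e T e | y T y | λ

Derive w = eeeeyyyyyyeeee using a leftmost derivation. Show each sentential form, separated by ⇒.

T ⇒ eTe ⇒ eeTee ⇒ eeeTeee ⇒ eeeeTeeee ⇒ eeeeyTyeeee ⇒ eeeeyyTyyeeee ⇒ eeeeyyyTyyyeeee ⇒ eeeeyyyyyyeeee

T ⇒ eTe   [T -> e T e]
eTe ⇒ eeTee   [T -> e T e]
eeTee ⇒ eeeTeee   [T -> e T e]
eeeTeee ⇒ eeeeTeeee   [T -> e T e]
eeeeTeeee ⇒ eeeeyTyeeee   [T -> y T y]
eeeeyTyeeee ⇒ eeeeyyTyyeeee   [T -> y T y]
eeeeyyTyyeeee ⇒ eeeeyyyTyyyeeee   [T -> y T y]
eeeeyyyTyyyeeee ⇒ eeeeyyyyyyeeee   [T -> λ]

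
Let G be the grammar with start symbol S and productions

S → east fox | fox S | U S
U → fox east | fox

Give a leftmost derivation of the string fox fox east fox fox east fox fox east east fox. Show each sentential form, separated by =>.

S => fox S => fox U S => fox fox east S => fox fox east fox S => fox fox east fox U S => fox fox east fox fox east S => fox fox east fox fox east U S => fox fox east fox fox east fox S => fox fox east fox fox east fox U S => fox fox east fox fox east fox fox east S => fox fox east fox fox east fox fox east east fox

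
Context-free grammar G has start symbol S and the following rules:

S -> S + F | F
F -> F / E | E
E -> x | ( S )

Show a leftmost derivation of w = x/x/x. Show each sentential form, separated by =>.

S => F => F/E => F/E/E => E/E/E => x/E/E => x/x/E => x/x/x

S => F   [S -> F]
F => F/E   [F -> F / E]
F/E => F/E/E   [F -> F / E]
F/E/E => E/E/E   [F -> E]
E/E/E => x/E/E   [E -> x]
x/E/E => x/x/E   [E -> x]
x/x/E => x/x/x   [E -> x]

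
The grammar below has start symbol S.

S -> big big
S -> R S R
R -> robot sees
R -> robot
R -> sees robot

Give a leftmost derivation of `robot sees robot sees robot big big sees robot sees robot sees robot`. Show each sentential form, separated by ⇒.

S ⇒ R S R   [S -> R S R]
R S R ⇒ robot S R   [R -> robot]
robot S R ⇒ robot R S R R   [S -> R S R]
robot R S R R ⇒ robot sees robot S R R   [R -> sees robot]
robot sees robot S R R ⇒ robot sees robot R S R R R   [S -> R S R]
robot sees robot R S R R R ⇒ robot sees robot sees robot S R R R   [R -> sees robot]
robot sees robot sees robot S R R R ⇒ robot sees robot sees robot big big R R R   [S -> big big]
robot sees robot sees robot big big R R R ⇒ robot sees robot sees robot big big sees robot R R   [R -> sees robot]
robot sees robot sees robot big big sees robot R R ⇒ robot sees robot sees robot big big sees robot sees robot R   [R -> sees robot]
robot sees robot sees robot big big sees robot sees robot R ⇒ robot sees robot sees robot big big sees robot sees robot sees robot   [R -> sees robot]

S ⇒ R S R ⇒ robot S R ⇒ robot R S R R ⇒ robot sees robot S R R ⇒ robot sees robot R S R R R ⇒ robot sees robot sees robot S R R R ⇒ robot sees robot sees robot big big R R R ⇒ robot sees robot sees robot big big sees robot R R ⇒ robot sees robot sees robot big big sees robot sees robot R ⇒ robot sees robot sees robot big big sees robot sees robot sees robot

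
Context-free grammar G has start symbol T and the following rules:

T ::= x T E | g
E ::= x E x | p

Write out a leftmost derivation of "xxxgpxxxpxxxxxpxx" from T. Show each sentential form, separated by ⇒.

T ⇒ xTE ⇒ xxTEE ⇒ xxxTEEE ⇒ xxxgEEE ⇒ xxxgpEE ⇒ xxxgpxExE ⇒ xxxgpxxExxE ⇒ xxxgpxxxExxxE ⇒ xxxgpxxxpxxxE ⇒ xxxgpxxxpxxxxEx ⇒ xxxgpxxxpxxxxxExx ⇒ xxxgpxxxpxxxxxpxx

T ⇒ xTE   [T ::= x T E]
xTE ⇒ xxTEE   [T ::= x T E]
xxTEE ⇒ xxxTEEE   [T ::= x T E]
xxxTEEE ⇒ xxxgEEE   [T ::= g]
xxxgEEE ⇒ xxxgpEE   [E ::= p]
xxxgpEE ⇒ xxxgpxExE   [E ::= x E x]
xxxgpxExE ⇒ xxxgpxxExxE   [E ::= x E x]
xxxgpxxExxE ⇒ xxxgpxxxExxxE   [E ::= x E x]
xxxgpxxxExxxE ⇒ xxxgpxxxpxxxE   [E ::= p]
xxxgpxxxpxxxE ⇒ xxxgpxxxpxxxxEx   [E ::= x E x]
xxxgpxxxpxxxxEx ⇒ xxxgpxxxpxxxxxExx   [E ::= x E x]
xxxgpxxxpxxxxxExx ⇒ xxxgpxxxpxxxxxpxx   [E ::= p]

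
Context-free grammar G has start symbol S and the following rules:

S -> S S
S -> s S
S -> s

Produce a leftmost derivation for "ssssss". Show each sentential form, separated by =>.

S=>SS=>SSS=>SSSS=>SSSSS=>sSSSSS=>ssSSSS=>sssSSS=>ssssSS=>sssssS=>ssssss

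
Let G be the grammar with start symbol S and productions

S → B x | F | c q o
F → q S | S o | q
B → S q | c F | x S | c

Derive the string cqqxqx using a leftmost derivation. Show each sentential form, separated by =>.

S => Bx   [S → B x]
Bx => Sqx   [B → S q]
Sqx => Bxqx   [S → B x]
Bxqx => cFxqx   [B → c F]
cFxqx => cqSxqx   [F → q S]
cqSxqx => cqFxqx   [S → F]
cqFxqx => cqqxqx   [F → q]

S => Bx => Sqx => Bxqx => cFxqx => cqSxqx => cqFxqx => cqqxqx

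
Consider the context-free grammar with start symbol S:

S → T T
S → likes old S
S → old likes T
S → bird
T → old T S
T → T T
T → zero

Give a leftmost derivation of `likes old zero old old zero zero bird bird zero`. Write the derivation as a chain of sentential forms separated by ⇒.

S ⇒ likes old S   [S → likes old S]
likes old S ⇒ likes old T T   [S → T T]
likes old T T ⇒ likes old T T T   [T → T T]
likes old T T T ⇒ likes old zero T T   [T → zero]
likes old zero T T ⇒ likes old zero old T S T   [T → old T S]
likes old zero old T S T ⇒ likes old zero old old T S S T   [T → old T S]
likes old zero old old T S S T ⇒ likes old zero old old T T S S T   [T → T T]
likes old zero old old T T S S T ⇒ likes old zero old old zero T S S T   [T → zero]
likes old zero old old zero T S S T ⇒ likes old zero old old zero zero S S T   [T → zero]
likes old zero old old zero zero S S T ⇒ likes old zero old old zero zero bird S T   [S → bird]
likes old zero old old zero zero bird S T ⇒ likes old zero old old zero zero bird bird T   [S → bird]
likes old zero old old zero zero bird bird T ⇒ likes old zero old old zero zero bird bird zero   [T → zero]

S ⇒ likes old S ⇒ likes old T T ⇒ likes old T T T ⇒ likes old zero T T ⇒ likes old zero old T S T ⇒ likes old zero old old T S S T ⇒ likes old zero old old T T S S T ⇒ likes old zero old old zero T S S T ⇒ likes old zero old old zero zero S S T ⇒ likes old zero old old zero zero bird S T ⇒ likes old zero old old zero zero bird bird T ⇒ likes old zero old old zero zero bird bird zero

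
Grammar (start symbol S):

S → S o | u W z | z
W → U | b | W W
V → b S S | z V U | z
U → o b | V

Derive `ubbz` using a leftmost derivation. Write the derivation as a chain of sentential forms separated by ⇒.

S⇒uWz⇒uWWz⇒ubWz⇒ubbz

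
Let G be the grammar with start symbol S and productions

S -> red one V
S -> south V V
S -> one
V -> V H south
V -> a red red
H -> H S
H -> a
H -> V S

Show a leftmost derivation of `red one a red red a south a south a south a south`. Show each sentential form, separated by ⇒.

S ⇒ red one V ⇒ red one V H south ⇒ red one V H south H south ⇒ red one V H south H south H south ⇒ red one V H south H south H south H south ⇒ red one a red red H south H south H south H south ⇒ red one a red red a south H south H south H south ⇒ red one a red red a south a south H south H south ⇒ red one a red red a south a south a south H south ⇒ red one a red red a south a south a south a south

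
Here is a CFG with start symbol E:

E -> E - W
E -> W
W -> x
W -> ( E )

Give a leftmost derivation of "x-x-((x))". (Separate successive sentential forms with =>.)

E => E-W => E-W-W => W-W-W => x-W-W => x-x-W => x-x-(E) => x-x-(W) => x-x-((E)) => x-x-((W)) => x-x-((x))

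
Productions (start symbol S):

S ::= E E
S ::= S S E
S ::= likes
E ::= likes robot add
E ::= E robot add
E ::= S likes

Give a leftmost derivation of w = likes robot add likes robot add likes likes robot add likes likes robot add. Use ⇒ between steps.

S ⇒ E E ⇒ S likes E ⇒ S S E likes E ⇒ E E S E likes E ⇒ likes robot add E S E likes E ⇒ likes robot add likes robot add S E likes E ⇒ likes robot add likes robot add likes E likes E ⇒ likes robot add likes robot add likes likes robot add likes E ⇒ likes robot add likes robot add likes likes robot add likes likes robot add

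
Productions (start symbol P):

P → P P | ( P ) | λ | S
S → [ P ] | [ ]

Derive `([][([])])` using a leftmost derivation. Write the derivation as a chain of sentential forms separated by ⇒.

P ⇒ (P)   [P → ( P )]
(P) ⇒ (PP)   [P → P P]
(PP) ⇒ (SP)   [P → S]
(SP) ⇒ ([P]P)   [S → [ P ]]
([P]P) ⇒ ([]P)   [P → λ]
([]P) ⇒ ([]S)   [P → S]
([]S) ⇒ ([][P])   [S → [ P ]]
([][P]) ⇒ ([][(P)])   [P → ( P )]
([][(P)]) ⇒ ([][(S)])   [P → S]
([][(S)]) ⇒ ([][([])])   [S → [ ]]

P ⇒ (P) ⇒ (PP) ⇒ (SP) ⇒ ([P]P) ⇒ ([]P) ⇒ ([]S) ⇒ ([][P]) ⇒ ([][(P)]) ⇒ ([][(S)]) ⇒ ([][([])])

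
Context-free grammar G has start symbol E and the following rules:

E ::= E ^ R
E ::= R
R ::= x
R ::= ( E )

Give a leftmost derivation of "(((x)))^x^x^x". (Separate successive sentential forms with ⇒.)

E ⇒ E^R   [E ::= E ^ R]
E^R ⇒ E^R^R   [E ::= E ^ R]
E^R^R ⇒ E^R^R^R   [E ::= E ^ R]
E^R^R^R ⇒ R^R^R^R   [E ::= R]
R^R^R^R ⇒ (E)^R^R^R   [R ::= ( E )]
(E)^R^R^R ⇒ (R)^R^R^R   [E ::= R]
(R)^R^R^R ⇒ ((E))^R^R^R   [R ::= ( E )]
((E))^R^R^R ⇒ ((R))^R^R^R   [E ::= R]
((R))^R^R^R ⇒ (((E)))^R^R^R   [R ::= ( E )]
(((E)))^R^R^R ⇒ (((R)))^R^R^R   [E ::= R]
(((R)))^R^R^R ⇒ (((x)))^R^R^R   [R ::= x]
(((x)))^R^R^R ⇒ (((x)))^x^R^R   [R ::= x]
(((x)))^x^R^R ⇒ (((x)))^x^x^R   [R ::= x]
(((x)))^x^x^R ⇒ (((x)))^x^x^x   [R ::= x]

E⇒E^R⇒E^R^R⇒E^R^R^R⇒R^R^R^R⇒(E)^R^R^R⇒(R)^R^R^R⇒((E))^R^R^R⇒((R))^R^R^R⇒(((E)))^R^R^R⇒(((R)))^R^R^R⇒(((x)))^R^R^R⇒(((x)))^x^R^R⇒(((x)))^x^x^R⇒(((x)))^x^x^x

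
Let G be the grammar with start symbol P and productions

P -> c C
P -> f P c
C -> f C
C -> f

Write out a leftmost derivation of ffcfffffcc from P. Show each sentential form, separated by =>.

P => fPc => ffPcc => ffcCcc => ffcfCcc => ffcffCcc => ffcfffCcc => ffcffffCcc => ffcfffffcc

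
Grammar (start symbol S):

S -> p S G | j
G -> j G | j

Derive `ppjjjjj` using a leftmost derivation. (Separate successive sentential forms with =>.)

S => pSG   [S -> p S G]
pSG => ppSGG   [S -> p S G]
ppSGG => ppjGG   [S -> j]
ppjGG => ppjjG   [G -> j]
ppjjG => ppjjjG   [G -> j G]
ppjjjG => ppjjjjG   [G -> j G]
ppjjjjG => ppjjjjj   [G -> j]

S=>pSG=>ppSGG=>ppjGG=>ppjjG=>ppjjjG=>ppjjjjG=>ppjjjjj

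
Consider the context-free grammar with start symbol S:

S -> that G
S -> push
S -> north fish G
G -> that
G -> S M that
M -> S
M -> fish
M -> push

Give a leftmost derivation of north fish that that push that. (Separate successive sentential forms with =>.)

S => north fish G => north fish S M that => north fish that G M that => north fish that that M that => north fish that that push that

S => north fish G   [S -> north fish G]
north fish G => north fish S M that   [G -> S M that]
north fish S M that => north fish that G M that   [S -> that G]
north fish that G M that => north fish that that M that   [G -> that]
north fish that that M that => north fish that that push that   [M -> push]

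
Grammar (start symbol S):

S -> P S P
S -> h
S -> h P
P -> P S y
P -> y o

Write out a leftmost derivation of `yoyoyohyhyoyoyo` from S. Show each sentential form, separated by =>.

S => PSP => yoSP => yoPSPP => yoyoSPP => yoyoPSPPP => yoyoPSySPPP => yoyoyoSySPPP => yoyoyohySPPP => yoyoyohyhPPP => yoyoyohyhyoPP => yoyoyohyhyoyoP => yoyoyohyhyoyoyo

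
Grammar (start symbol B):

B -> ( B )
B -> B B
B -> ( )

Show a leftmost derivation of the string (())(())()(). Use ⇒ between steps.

B ⇒ BB   [B -> B B]
BB ⇒ BBB   [B -> B B]
BBB ⇒ (B)BB   [B -> ( B )]
(B)BB ⇒ (())BB   [B -> ( )]
(())BB ⇒ (())BBB   [B -> B B]
(())BBB ⇒ (())(B)BB   [B -> ( B )]
(())(B)BB ⇒ (())(())BB   [B -> ( )]
(())(())BB ⇒ (())(())()B   [B -> ( )]
(())(())()B ⇒ (())(())()()   [B -> ( )]

B ⇒ BB ⇒ BBB ⇒ (B)BB ⇒ (())BB ⇒ (())BBB ⇒ (())(B)BB ⇒ (())(())BB ⇒ (())(())()B ⇒ (())(())()()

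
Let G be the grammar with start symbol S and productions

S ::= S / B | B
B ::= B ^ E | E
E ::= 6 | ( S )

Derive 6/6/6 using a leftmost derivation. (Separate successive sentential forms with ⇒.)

S⇒S/B⇒S/B/B⇒B/B/B⇒E/B/B⇒6/B/B⇒6/E/B⇒6/6/B⇒6/6/E⇒6/6/6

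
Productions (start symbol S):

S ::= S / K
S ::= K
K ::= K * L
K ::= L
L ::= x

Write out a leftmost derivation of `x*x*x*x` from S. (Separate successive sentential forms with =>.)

S => K   [S ::= K]
K => K*L   [K ::= K * L]
K*L => K*L*L   [K ::= K * L]
K*L*L => K*L*L*L   [K ::= K * L]
K*L*L*L => L*L*L*L   [K ::= L]
L*L*L*L => x*L*L*L   [L ::= x]
x*L*L*L => x*x*L*L   [L ::= x]
x*x*L*L => x*x*x*L   [L ::= x]
x*x*x*L => x*x*x*x   [L ::= x]

S=>K=>K*L=>K*L*L=>K*L*L*L=>L*L*L*L=>x*L*L*L=>x*x*L*L=>x*x*x*L=>x*x*x*x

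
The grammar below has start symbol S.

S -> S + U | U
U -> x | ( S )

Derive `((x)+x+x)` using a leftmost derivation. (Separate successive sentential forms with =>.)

S => U => (S) => (S+U) => (S+U+U) => (U+U+U) => ((S)+U+U) => ((U)+U+U) => ((x)+U+U) => ((x)+x+U) => ((x)+x+x)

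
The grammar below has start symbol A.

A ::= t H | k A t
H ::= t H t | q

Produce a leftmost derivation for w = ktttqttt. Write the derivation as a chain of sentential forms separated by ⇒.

A ⇒ kAt   [A ::= k A t]
kAt ⇒ ktHt   [A ::= t H]
ktHt ⇒ kttHtt   [H ::= t H t]
kttHtt ⇒ ktttHttt   [H ::= t H t]
ktttHttt ⇒ ktttqttt   [H ::= q]

A ⇒ kAt ⇒ ktHt ⇒ kttHtt ⇒ ktttHttt ⇒ ktttqttt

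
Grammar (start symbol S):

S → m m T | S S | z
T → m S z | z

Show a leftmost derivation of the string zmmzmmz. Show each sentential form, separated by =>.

S => SS   [S → S S]
SS => SSS   [S → S S]
SSS => zSS   [S → z]
zSS => zmmTS   [S → m m T]
zmmTS => zmmzS   [T → z]
zmmzS => zmmzmmT   [S → m m T]
zmmzmmT => zmmzmmz   [T → z]

S=>SS=>SSS=>zSS=>zmmTS=>zmmzS=>zmmzmmT=>zmmzmmz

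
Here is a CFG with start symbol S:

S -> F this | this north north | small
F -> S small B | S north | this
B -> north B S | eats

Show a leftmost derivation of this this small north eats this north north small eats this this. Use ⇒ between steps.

S ⇒ F this ⇒ S small B this ⇒ F this small B this ⇒ this this small B this ⇒ this this small north B S this ⇒ this this small north eats S this ⇒ this this small north eats F this this ⇒ this this small north eats S small B this this ⇒ this this small north eats this north north small B this this ⇒ this this small north eats this north north small eats this this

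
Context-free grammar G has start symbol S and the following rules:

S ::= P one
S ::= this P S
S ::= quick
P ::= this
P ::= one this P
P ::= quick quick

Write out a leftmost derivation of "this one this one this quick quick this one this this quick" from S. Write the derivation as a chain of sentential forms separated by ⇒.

S ⇒ this P S ⇒ this one this P S ⇒ this one this one this P S ⇒ this one this one this quick quick S ⇒ this one this one this quick quick this P S ⇒ this one this one this quick quick this one this P S ⇒ this one this one this quick quick this one this this S ⇒ this one this one this quick quick this one this this quick

S ⇒ this P S   [S ::= this P S]
this P S ⇒ this one this P S   [P ::= one this P]
this one this P S ⇒ this one this one this P S   [P ::= one this P]
this one this one this P S ⇒ this one this one this quick quick S   [P ::= quick quick]
this one this one this quick quick S ⇒ this one this one this quick quick this P S   [S ::= this P S]
this one this one this quick quick this P S ⇒ this one this one this quick quick this one this P S   [P ::= one this P]
this one this one this quick quick this one this P S ⇒ this one this one this quick quick this one this this S   [P ::= this]
this one this one this quick quick this one this this S ⇒ this one this one this quick quick this one this this quick   [S ::= quick]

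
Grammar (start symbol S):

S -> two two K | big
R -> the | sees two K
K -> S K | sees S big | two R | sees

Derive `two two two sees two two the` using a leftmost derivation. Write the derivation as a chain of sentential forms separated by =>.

S => two two K => two two two R => two two two sees two K => two two two sees two two R => two two two sees two two the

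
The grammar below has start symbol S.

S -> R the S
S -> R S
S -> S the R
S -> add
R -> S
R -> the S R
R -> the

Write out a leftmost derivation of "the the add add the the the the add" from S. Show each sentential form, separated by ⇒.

S ⇒ R the S ⇒ the S R the S ⇒ the S the R R the S ⇒ the R S the R R the S ⇒ the S S the R R the S ⇒ the R S S the R R the S ⇒ the the S S the R R the S ⇒ the the add S the R R the S ⇒ the the add add the R R the S ⇒ the the add add the the R the S ⇒ the the add add the the the the S ⇒ the the add add the the the the add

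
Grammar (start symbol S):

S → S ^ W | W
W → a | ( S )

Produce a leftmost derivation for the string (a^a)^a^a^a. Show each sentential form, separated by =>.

S => S^W   [S → S ^ W]
S^W => S^W^W   [S → S ^ W]
S^W^W => S^W^W^W   [S → S ^ W]
S^W^W^W => W^W^W^W   [S → W]
W^W^W^W => (S)^W^W^W   [W → ( S )]
(S)^W^W^W => (S^W)^W^W^W   [S → S ^ W]
(S^W)^W^W^W => (W^W)^W^W^W   [S → W]
(W^W)^W^W^W => (a^W)^W^W^W   [W → a]
(a^W)^W^W^W => (a^a)^W^W^W   [W → a]
(a^a)^W^W^W => (a^a)^a^W^W   [W → a]
(a^a)^a^W^W => (a^a)^a^a^W   [W → a]
(a^a)^a^a^W => (a^a)^a^a^a   [W → a]

S=>S^W=>S^W^W=>S^W^W^W=>W^W^W^W=>(S)^W^W^W=>(S^W)^W^W^W=>(W^W)^W^W^W=>(a^W)^W^W^W=>(a^a)^W^W^W=>(a^a)^a^W^W=>(a^a)^a^a^W=>(a^a)^a^a^a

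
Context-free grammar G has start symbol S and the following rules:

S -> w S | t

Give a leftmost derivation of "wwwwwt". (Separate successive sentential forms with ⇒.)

S ⇒ wS ⇒ wwS ⇒ wwwS ⇒ wwwwS ⇒ wwwwwS ⇒ wwwwwt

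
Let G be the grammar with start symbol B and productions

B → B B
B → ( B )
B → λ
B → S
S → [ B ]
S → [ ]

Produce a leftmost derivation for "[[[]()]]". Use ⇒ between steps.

B ⇒ S ⇒ [B] ⇒ [S] ⇒ [[B]] ⇒ [[BB]] ⇒ [[BBB]] ⇒ [[SBB]] ⇒ [[[B]BB]] ⇒ [[[]BB]] ⇒ [[[]B]] ⇒ [[[](B)]] ⇒ [[[]()]]

B ⇒ S   [B → S]
S ⇒ [B]   [S → [ B ]]
[B] ⇒ [S]   [B → S]
[S] ⇒ [[B]]   [S → [ B ]]
[[B]] ⇒ [[BB]]   [B → B B]
[[BB]] ⇒ [[BBB]]   [B → B B]
[[BBB]] ⇒ [[SBB]]   [B → S]
[[SBB]] ⇒ [[[B]BB]]   [S → [ B ]]
[[[B]BB]] ⇒ [[[]BB]]   [B → λ]
[[[]BB]] ⇒ [[[]B]]   [B → λ]
[[[]B]] ⇒ [[[](B)]]   [B → ( B )]
[[[](B)]] ⇒ [[[]()]]   [B → λ]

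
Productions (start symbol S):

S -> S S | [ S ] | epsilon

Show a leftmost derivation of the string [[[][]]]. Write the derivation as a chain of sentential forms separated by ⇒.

S ⇒ [S] ⇒ [[S]] ⇒ [[SS]] ⇒ [[[S]S]] ⇒ [[[]S]] ⇒ [[[][S]]] ⇒ [[[][]]]

S ⇒ [S]   [S -> [ S ]]
[S] ⇒ [[S]]   [S -> [ S ]]
[[S]] ⇒ [[SS]]   [S -> S S]
[[SS]] ⇒ [[[S]S]]   [S -> [ S ]]
[[[S]S]] ⇒ [[[]S]]   [S -> epsilon]
[[[]S]] ⇒ [[[][S]]]   [S -> [ S ]]
[[[][S]]] ⇒ [[[][]]]   [S -> epsilon]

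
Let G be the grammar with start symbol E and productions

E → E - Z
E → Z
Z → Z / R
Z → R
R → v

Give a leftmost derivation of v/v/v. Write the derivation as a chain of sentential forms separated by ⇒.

E ⇒ Z   [E → Z]
Z ⇒ Z/R   [Z → Z / R]
Z/R ⇒ Z/R/R   [Z → Z / R]
Z/R/R ⇒ R/R/R   [Z → R]
R/R/R ⇒ v/R/R   [R → v]
v/R/R ⇒ v/v/R   [R → v]
v/v/R ⇒ v/v/v   [R → v]

E ⇒ Z ⇒ Z/R ⇒ Z/R/R ⇒ R/R/R ⇒ v/R/R ⇒ v/v/R ⇒ v/v/v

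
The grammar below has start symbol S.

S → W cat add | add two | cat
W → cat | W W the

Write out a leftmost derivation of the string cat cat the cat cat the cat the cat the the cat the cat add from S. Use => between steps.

S => W cat add => W W the cat add => W W the W the cat add => W W the W the W the cat add => cat W the W the W the cat add => cat cat the W the W the cat add => cat cat the W W the the W the cat add => cat cat the W W the W the the W the cat add => cat cat the W W the W the W the the W the cat add => cat cat the cat W the W the W the the W the cat add => cat cat the cat cat the W the W the the W the cat add => cat cat the cat cat the cat the W the the W the cat add => cat cat the cat cat the cat the cat the the W the cat add => cat cat the cat cat the cat the cat the the cat the cat add

S => W cat add   [S → W cat add]
W cat add => W W the cat add   [W → W W the]
W W the cat add => W W the W the cat add   [W → W W the]
W W the W the cat add => W W the W the W the cat add   [W → W W the]
W W the W the W the cat add => cat W the W the W the cat add   [W → cat]
cat W the W the W the cat add => cat cat the W the W the cat add   [W → cat]
cat cat the W the W the cat add => cat cat the W W the the W the cat add   [W → W W the]
cat cat the W W the the W the cat add => cat cat the W W the W the the W the cat add   [W → W W the]
cat cat the W W the W the the W the cat add => cat cat the W W the W the W the the W the cat add   [W → W W the]
cat cat the W W the W the W the the W the cat add => cat cat the cat W the W the W the the W the cat add   [W → cat]
cat cat the cat W the W the W the the W the cat add => cat cat the cat cat the W the W the the W the cat add   [W → cat]
cat cat the cat cat the W the W the the W the cat add => cat cat the cat cat the cat the W the the W the cat add   [W → cat]
cat cat the cat cat the cat the W the the W the cat add => cat cat the cat cat the cat the cat the the W the cat add   [W → cat]
cat cat the cat cat the cat the cat the the W the cat add => cat cat the cat cat the cat the cat the the cat the cat add   [W → cat]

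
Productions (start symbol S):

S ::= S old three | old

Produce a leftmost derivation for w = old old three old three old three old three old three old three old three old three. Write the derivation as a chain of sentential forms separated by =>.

S => S old three => S old three old three => S old three old three old three => S old three old three old three old three => S old three old three old three old three old three => S old three old three old three old three old three old three => S old three old three old three old three old three old three old three => S old three old three old three old three old three old three old three old three => old old three old three old three old three old three old three old three old three

S => S old three   [S ::= S old three]
S old three => S old three old three   [S ::= S old three]
S old three old three => S old three old three old three   [S ::= S old three]
S old three old three old three => S old three old three old three old three   [S ::= S old three]
S old three old three old three old three => S old three old three old three old three old three   [S ::= S old three]
S old three old three old three old three old three => S old three old three old three old three old three old three   [S ::= S old three]
S old three old three old three old three old three old three => S old three old three old three old three old three old three old three   [S ::= S old three]
S old three old three old three old three old three old three old three => S old three old three old three old three old three old three old three old three   [S ::= S old three]
S old three old three old three old three old three old three old three old three => old old three old three old three old three old three old three old three old three   [S ::= old]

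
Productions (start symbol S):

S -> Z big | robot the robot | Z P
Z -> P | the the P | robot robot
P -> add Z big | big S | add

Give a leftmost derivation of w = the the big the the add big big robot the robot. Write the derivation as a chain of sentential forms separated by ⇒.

S ⇒ Z P ⇒ the the P P ⇒ the the big S P ⇒ the the big Z big P ⇒ the the big the the P big P ⇒ the the big the the add big P ⇒ the the big the the add big big S ⇒ the the big the the add big big robot the robot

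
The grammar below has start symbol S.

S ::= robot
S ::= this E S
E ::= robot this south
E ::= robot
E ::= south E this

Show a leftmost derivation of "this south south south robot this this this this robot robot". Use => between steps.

S => this E S => this south E this S => this south south E this this S => this south south south E this this this S => this south south south robot this this this S => this south south south robot this this this this E S => this south south south robot this this this this robot S => this south south south robot this this this this robot robot

S => this E S   [S ::= this E S]
this E S => this south E this S   [E ::= south E this]
this south E this S => this south south E this this S   [E ::= south E this]
this south south E this this S => this south south south E this this this S   [E ::= south E this]
this south south south E this this this S => this south south south robot this this this S   [E ::= robot]
this south south south robot this this this S => this south south south robot this this this this E S   [S ::= this E S]
this south south south robot this this this this E S => this south south south robot this this this this robot S   [E ::= robot]
this south south south robot this this this this robot S => this south south south robot this this this this robot robot   [S ::= robot]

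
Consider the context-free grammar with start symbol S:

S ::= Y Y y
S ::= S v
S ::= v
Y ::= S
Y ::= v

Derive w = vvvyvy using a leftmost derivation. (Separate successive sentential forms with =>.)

S => YYy   [S ::= Y Y y]
YYy => vYy   [Y ::= v]
vYy => vSy   [Y ::= S]
vSy => vSvy   [S ::= S v]
vSvy => vYYyvy   [S ::= Y Y y]
vYYyvy => vSYyvy   [Y ::= S]
vSYyvy => vvYyvy   [S ::= v]
vvYyvy => vvSyvy   [Y ::= S]
vvSyvy => vvvyvy   [S ::= v]

S => YYy => vYy => vSy => vSvy => vYYyvy => vSYyvy => vvYyvy => vvSyvy => vvvyvy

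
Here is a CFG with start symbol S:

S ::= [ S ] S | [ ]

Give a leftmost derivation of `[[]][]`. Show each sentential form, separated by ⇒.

S ⇒ [S]S ⇒ [[]]S ⇒ [[]][]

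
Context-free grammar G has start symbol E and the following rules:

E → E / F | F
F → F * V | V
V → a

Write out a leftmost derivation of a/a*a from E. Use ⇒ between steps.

E ⇒ E/F ⇒ F/F ⇒ V/F ⇒ a/F ⇒ a/F*V ⇒ a/V*V ⇒ a/a*V ⇒ a/a*a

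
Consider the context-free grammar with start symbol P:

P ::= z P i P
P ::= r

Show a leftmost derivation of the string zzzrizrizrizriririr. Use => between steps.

P=>zPiP=>zzPiPiP=>zzzPiPiPiP=>zzzriPiPiP=>zzzrizPiPiPiP=>zzzrizriPiPiP=>zzzrizrizPiPiPiP=>zzzrizrizriPiPiP=>zzzrizrizrizPiPiPiP=>zzzrizrizrizriPiPiP=>zzzrizrizrizririPiP=>zzzrizrizrizriririP=>zzzrizrizrizriririr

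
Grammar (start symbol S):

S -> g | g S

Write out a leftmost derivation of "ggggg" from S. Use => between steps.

S => gS => ggS => gggS => ggggS => ggggg

S => gS   [S -> g S]
gS => ggS   [S -> g S]
ggS => gggS   [S -> g S]
gggS => ggggS   [S -> g S]
ggggS => ggggg   [S -> g]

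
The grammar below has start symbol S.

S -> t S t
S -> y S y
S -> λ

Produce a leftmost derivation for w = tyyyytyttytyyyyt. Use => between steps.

S=>tSt=>tySyt=>tyySyyt=>tyyySyyyt=>tyyyySyyyyt=>tyyyytStyyyyt=>tyyyytySytyyyyt=>tyyyytytStytyyyyt=>tyyyytyttytyyyyt

S => tSt   [S -> t S t]
tSt => tySyt   [S -> y S y]
tySyt => tyySyyt   [S -> y S y]
tyySyyt => tyyySyyyt   [S -> y S y]
tyyySyyyt => tyyyySyyyyt   [S -> y S y]
tyyyySyyyyt => tyyyytStyyyyt   [S -> t S t]
tyyyytStyyyyt => tyyyytySytyyyyt   [S -> y S y]
tyyyytySytyyyyt => tyyyytytStytyyyyt   [S -> t S t]
tyyyytytStytyyyyt => tyyyytyttytyyyyt   [S -> λ]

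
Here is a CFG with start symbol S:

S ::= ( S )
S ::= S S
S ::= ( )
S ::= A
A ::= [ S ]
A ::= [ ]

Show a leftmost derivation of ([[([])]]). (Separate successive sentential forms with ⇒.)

S ⇒ (S) ⇒ (A) ⇒ ([S]) ⇒ ([A]) ⇒ ([[S]]) ⇒ ([[(S)]]) ⇒ ([[(A)]]) ⇒ ([[([])]])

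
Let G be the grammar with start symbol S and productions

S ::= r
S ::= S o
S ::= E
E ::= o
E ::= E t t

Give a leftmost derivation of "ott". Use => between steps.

S=>E=>Ett=>ott

S => E   [S ::= E]
E => Ett   [E ::= E t t]
Ett => ott   [E ::= o]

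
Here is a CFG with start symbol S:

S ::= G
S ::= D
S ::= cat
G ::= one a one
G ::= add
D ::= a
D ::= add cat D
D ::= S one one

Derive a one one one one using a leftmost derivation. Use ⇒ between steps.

S ⇒ D ⇒ S one one ⇒ D one one ⇒ S one one one one ⇒ D one one one one ⇒ a one one one one

S ⇒ D   [S ::= D]
D ⇒ S one one   [D ::= S one one]
S one one ⇒ D one one   [S ::= D]
D one one ⇒ S one one one one   [D ::= S one one]
S one one one one ⇒ D one one one one   [S ::= D]
D one one one one ⇒ a one one one one   [D ::= a]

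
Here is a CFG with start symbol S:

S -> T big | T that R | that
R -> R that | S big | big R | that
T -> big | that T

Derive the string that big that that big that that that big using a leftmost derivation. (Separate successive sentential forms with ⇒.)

S ⇒ T that R ⇒ that T that R ⇒ that big that R ⇒ that big that S big ⇒ that big that T that R big ⇒ that big that that T that R big ⇒ that big that that big that R big ⇒ that big that that big that R that big ⇒ that big that that big that that that big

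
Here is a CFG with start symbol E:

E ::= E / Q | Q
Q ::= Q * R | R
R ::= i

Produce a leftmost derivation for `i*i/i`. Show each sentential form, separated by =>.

E => E/Q   [E ::= E / Q]
E/Q => Q/Q   [E ::= Q]
Q/Q => Q*R/Q   [Q ::= Q * R]
Q*R/Q => R*R/Q   [Q ::= R]
R*R/Q => i*R/Q   [R ::= i]
i*R/Q => i*i/Q   [R ::= i]
i*i/Q => i*i/R   [Q ::= R]
i*i/R => i*i/i   [R ::= i]

E => E/Q => Q/Q => Q*R/Q => R*R/Q => i*R/Q => i*i/Q => i*i/R => i*i/i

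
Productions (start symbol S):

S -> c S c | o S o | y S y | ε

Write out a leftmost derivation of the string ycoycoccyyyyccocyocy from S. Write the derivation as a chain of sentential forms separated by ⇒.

S ⇒ ySy ⇒ ycScy ⇒ ycoSocy ⇒ ycoySyocy ⇒ ycoycScyocy ⇒ ycoycoSocyocy ⇒ ycoycocScocyocy ⇒ ycoycoccSccocyocy ⇒ ycoycoccySyccocyocy ⇒ ycoycoccyySyyccocyocy ⇒ ycoycoccyyyyccocyocy

S ⇒ ySy   [S -> y S y]
ySy ⇒ ycScy   [S -> c S c]
ycScy ⇒ ycoSocy   [S -> o S o]
ycoSocy ⇒ ycoySyocy   [S -> y S y]
ycoySyocy ⇒ ycoycScyocy   [S -> c S c]
ycoycScyocy ⇒ ycoycoSocyocy   [S -> o S o]
ycoycoSocyocy ⇒ ycoycocScocyocy   [S -> c S c]
ycoycocScocyocy ⇒ ycoycoccSccocyocy   [S -> c S c]
ycoycoccSccocyocy ⇒ ycoycoccySyccocyocy   [S -> y S y]
ycoycoccySyccocyocy ⇒ ycoycoccyySyyccocyocy   [S -> y S y]
ycoycoccyySyyccocyocy ⇒ ycoycoccyyyyccocyocy   [S -> ε]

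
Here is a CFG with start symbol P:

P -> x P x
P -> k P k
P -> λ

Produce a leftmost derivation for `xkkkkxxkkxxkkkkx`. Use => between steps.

P => xPx => xkPkx => xkkPkkx => xkkkPkkkx => xkkkkPkkkkx => xkkkkxPxkkkkx => xkkkkxxPxxkkkkx => xkkkkxxkPkxxkkkkx => xkkkkxxkkxxkkkkx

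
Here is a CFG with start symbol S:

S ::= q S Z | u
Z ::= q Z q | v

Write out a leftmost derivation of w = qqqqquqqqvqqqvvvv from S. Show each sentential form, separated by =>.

S=>qSZ=>qqSZZ=>qqqSZZZ=>qqqqSZZZZ=>qqqqqSZZZZZ=>qqqqquZZZZZ=>qqqqquqZqZZZZ=>qqqqquqqZqqZZZZ=>qqqqquqqqZqqqZZZZ=>qqqqquqqqvqqqZZZZ=>qqqqquqqqvqqqvZZZ=>qqqqquqqqvqqqvvZZ=>qqqqquqqqvqqqvvvZ=>qqqqquqqqvqqqvvvv

S => qSZ   [S ::= q S Z]
qSZ => qqSZZ   [S ::= q S Z]
qqSZZ => qqqSZZZ   [S ::= q S Z]
qqqSZZZ => qqqqSZZZZ   [S ::= q S Z]
qqqqSZZZZ => qqqqqSZZZZZ   [S ::= q S Z]
qqqqqSZZZZZ => qqqqquZZZZZ   [S ::= u]
qqqqquZZZZZ => qqqqquqZqZZZZ   [Z ::= q Z q]
qqqqquqZqZZZZ => qqqqquqqZqqZZZZ   [Z ::= q Z q]
qqqqquqqZqqZZZZ => qqqqquqqqZqqqZZZZ   [Z ::= q Z q]
qqqqquqqqZqqqZZZZ => qqqqquqqqvqqqZZZZ   [Z ::= v]
qqqqquqqqvqqqZZZZ => qqqqquqqqvqqqvZZZ   [Z ::= v]
qqqqquqqqvqqqvZZZ => qqqqquqqqvqqqvvZZ   [Z ::= v]
qqqqquqqqvqqqvvZZ => qqqqquqqqvqqqvvvZ   [Z ::= v]
qqqqquqqqvqqqvvvZ => qqqqquqqqvqqqvvvv   [Z ::= v]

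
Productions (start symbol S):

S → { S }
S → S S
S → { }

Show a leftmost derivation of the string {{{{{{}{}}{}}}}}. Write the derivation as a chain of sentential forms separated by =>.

S => {S}   [S → { S }]
{S} => {{S}}   [S → { S }]
{{S}} => {{{S}}}   [S → { S }]
{{{S}}} => {{{{S}}}}   [S → { S }]
{{{{S}}}} => {{{{SS}}}}   [S → S S]
{{{{SS}}}} => {{{{{S}S}}}}   [S → { S }]
{{{{{S}S}}}} => {{{{{SS}S}}}}   [S → S S]
{{{{{SS}S}}}} => {{{{{{}S}S}}}}   [S → { }]
{{{{{{}S}S}}}} => {{{{{{}{}}S}}}}   [S → { }]
{{{{{{}{}}S}}}} => {{{{{{}{}}{}}}}}   [S → { }]

S => {S} => {{S}} => {{{S}}} => {{{{S}}}} => {{{{SS}}}} => {{{{{S}S}}}} => {{{{{SS}S}}}} => {{{{{{}S}S}}}} => {{{{{{}{}}S}}}} => {{{{{{}{}}{}}}}}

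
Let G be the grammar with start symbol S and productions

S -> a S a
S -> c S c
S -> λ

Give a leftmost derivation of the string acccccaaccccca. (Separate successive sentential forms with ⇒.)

S ⇒ aSa ⇒ acSca ⇒ accScca ⇒ acccSccca ⇒ accccScccca ⇒ acccccSccccca ⇒ acccccaSaccccca ⇒ acccccaaccccca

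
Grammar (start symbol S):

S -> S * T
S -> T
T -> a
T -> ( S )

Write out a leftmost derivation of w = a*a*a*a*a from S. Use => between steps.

S => S*T => S*T*T => S*T*T*T => S*T*T*T*T => T*T*T*T*T => a*T*T*T*T => a*a*T*T*T => a*a*a*T*T => a*a*a*a*T => a*a*a*a*a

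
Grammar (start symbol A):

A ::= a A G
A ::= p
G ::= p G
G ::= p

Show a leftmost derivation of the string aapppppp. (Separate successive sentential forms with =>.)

A => aAG   [A ::= a A G]
aAG => aaAGG   [A ::= a A G]
aaAGG => aapGG   [A ::= p]
aapGG => aappGG   [G ::= p G]
aappGG => aapppGG   [G ::= p G]
aapppGG => aappppG   [G ::= p]
aappppG => aapppppG   [G ::= p G]
aapppppG => aapppppp   [G ::= p]

A=>aAG=>aaAGG=>aapGG=>aappGG=>aapppGG=>aappppG=>aapppppG=>aapppppp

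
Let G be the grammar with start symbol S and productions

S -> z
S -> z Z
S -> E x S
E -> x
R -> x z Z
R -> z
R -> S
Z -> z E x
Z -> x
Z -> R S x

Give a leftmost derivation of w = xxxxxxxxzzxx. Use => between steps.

S => ExS => xxS => xxExS => xxxxS => xxxxExS => xxxxxxS => xxxxxxExS => xxxxxxxxS => xxxxxxxxzZ => xxxxxxxxzzEx => xxxxxxxxzzxx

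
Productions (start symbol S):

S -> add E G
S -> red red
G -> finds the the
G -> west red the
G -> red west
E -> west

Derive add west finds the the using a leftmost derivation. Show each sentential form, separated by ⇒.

S ⇒ add E G   [S -> add E G]
add E G ⇒ add west G   [E -> west]
add west G ⇒ add west finds the the   [G -> finds the the]

S ⇒ add E G ⇒ add west G ⇒ add west finds the the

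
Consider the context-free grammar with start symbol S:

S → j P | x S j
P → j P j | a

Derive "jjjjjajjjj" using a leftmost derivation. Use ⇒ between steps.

S ⇒ jP ⇒ jjPj ⇒ jjjPjj ⇒ jjjjPjjj ⇒ jjjjjPjjjj ⇒ jjjjjajjjj

S ⇒ jP   [S → j P]
jP ⇒ jjPj   [P → j P j]
jjPj ⇒ jjjPjj   [P → j P j]
jjjPjj ⇒ jjjjPjjj   [P → j P j]
jjjjPjjj ⇒ jjjjjPjjjj   [P → j P j]
jjjjjPjjjj ⇒ jjjjjajjjj   [P → a]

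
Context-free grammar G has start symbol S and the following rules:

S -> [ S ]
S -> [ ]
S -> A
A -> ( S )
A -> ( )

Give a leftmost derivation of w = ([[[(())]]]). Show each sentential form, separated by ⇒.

S ⇒ A ⇒ (S) ⇒ ([S]) ⇒ ([[S]]) ⇒ ([[[S]]]) ⇒ ([[[A]]]) ⇒ ([[[(S)]]]) ⇒ ([[[(A)]]]) ⇒ ([[[(())]]])

S ⇒ A   [S -> A]
A ⇒ (S)   [A -> ( S )]
(S) ⇒ ([S])   [S -> [ S ]]
([S]) ⇒ ([[S]])   [S -> [ S ]]
([[S]]) ⇒ ([[[S]]])   [S -> [ S ]]
([[[S]]]) ⇒ ([[[A]]])   [S -> A]
([[[A]]]) ⇒ ([[[(S)]]])   [A -> ( S )]
([[[(S)]]]) ⇒ ([[[(A)]]])   [S -> A]
([[[(A)]]]) ⇒ ([[[(())]]])   [A -> ( )]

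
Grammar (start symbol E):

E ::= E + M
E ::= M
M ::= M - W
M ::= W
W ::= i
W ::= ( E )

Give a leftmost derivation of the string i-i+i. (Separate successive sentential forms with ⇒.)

E ⇒ E+M   [E ::= E + M]
E+M ⇒ M+M   [E ::= M]
M+M ⇒ M-W+M   [M ::= M - W]
M-W+M ⇒ W-W+M   [M ::= W]
W-W+M ⇒ i-W+M   [W ::= i]
i-W+M ⇒ i-i+M   [W ::= i]
i-i+M ⇒ i-i+W   [M ::= W]
i-i+W ⇒ i-i+i   [W ::= i]

E⇒E+M⇒M+M⇒M-W+M⇒W-W+M⇒i-W+M⇒i-i+M⇒i-i+W⇒i-i+i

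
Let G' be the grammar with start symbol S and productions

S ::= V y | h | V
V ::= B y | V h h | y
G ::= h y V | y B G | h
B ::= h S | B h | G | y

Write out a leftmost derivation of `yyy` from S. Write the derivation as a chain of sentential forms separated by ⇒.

S⇒Vy⇒Byy⇒yyy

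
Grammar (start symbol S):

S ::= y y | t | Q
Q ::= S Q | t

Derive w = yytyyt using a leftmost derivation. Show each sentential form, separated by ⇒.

S ⇒ Q   [S ::= Q]
Q ⇒ SQ   [Q ::= S Q]
SQ ⇒ QQ   [S ::= Q]
QQ ⇒ SQQ   [Q ::= S Q]
SQQ ⇒ yyQQ   [S ::= y y]
yyQQ ⇒ yytQ   [Q ::= t]
yytQ ⇒ yytSQ   [Q ::= S Q]
yytSQ ⇒ yytyyQ   [S ::= y y]
yytyyQ ⇒ yytyyt   [Q ::= t]

S ⇒ Q ⇒ SQ ⇒ QQ ⇒ SQQ ⇒ yyQQ ⇒ yytQ ⇒ yytSQ ⇒ yytyyQ ⇒ yytyyt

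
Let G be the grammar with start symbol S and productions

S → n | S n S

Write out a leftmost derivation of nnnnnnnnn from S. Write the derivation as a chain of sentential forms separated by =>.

S=>SnS=>nnS=>nnSnS=>nnSnSnS=>nnSnSnSnS=>nnnnSnSnS=>nnnnnnSnS=>nnnnnnnnS=>nnnnnnnnn

S => SnS   [S → S n S]
SnS => nnS   [S → n]
nnS => nnSnS   [S → S n S]
nnSnS => nnSnSnS   [S → S n S]
nnSnSnS => nnSnSnSnS   [S → S n S]
nnSnSnSnS => nnnnSnSnS   [S → n]
nnnnSnSnS => nnnnnnSnS   [S → n]
nnnnnnSnS => nnnnnnnnS   [S → n]
nnnnnnnnS => nnnnnnnnn   [S → n]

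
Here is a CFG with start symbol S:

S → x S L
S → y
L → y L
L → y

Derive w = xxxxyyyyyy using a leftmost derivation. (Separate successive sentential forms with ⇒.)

S ⇒ xSL ⇒ xxSLL ⇒ xxxSLLL ⇒ xxxxSLLLL ⇒ xxxxyLLLL ⇒ xxxxyyLLLL ⇒ xxxxyyyLLL ⇒ xxxxyyyyLL ⇒ xxxxyyyyyL ⇒ xxxxyyyyyy

S ⇒ xSL   [S → x S L]
xSL ⇒ xxSLL   [S → x S L]
xxSLL ⇒ xxxSLLL   [S → x S L]
xxxSLLL ⇒ xxxxSLLLL   [S → x S L]
xxxxSLLLL ⇒ xxxxyLLLL   [S → y]
xxxxyLLLL ⇒ xxxxyyLLLL   [L → y L]
xxxxyyLLLL ⇒ xxxxyyyLLL   [L → y]
xxxxyyyLLL ⇒ xxxxyyyyLL   [L → y]
xxxxyyyyLL ⇒ xxxxyyyyyL   [L → y]
xxxxyyyyyL ⇒ xxxxyyyyyy   [L → y]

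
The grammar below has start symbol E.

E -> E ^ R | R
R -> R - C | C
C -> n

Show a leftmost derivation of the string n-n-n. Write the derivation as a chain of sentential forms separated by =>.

E=>R=>R-C=>R-C-C=>C-C-C=>n-C-C=>n-n-C=>n-n-n

E => R   [E -> R]
R => R-C   [R -> R - C]
R-C => R-C-C   [R -> R - C]
R-C-C => C-C-C   [R -> C]
C-C-C => n-C-C   [C -> n]
n-C-C => n-n-C   [C -> n]
n-n-C => n-n-n   [C -> n]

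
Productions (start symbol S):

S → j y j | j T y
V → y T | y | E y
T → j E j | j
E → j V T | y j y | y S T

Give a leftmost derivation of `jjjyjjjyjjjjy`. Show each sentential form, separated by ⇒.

S ⇒ jTy ⇒ jjEjy ⇒ jjjVTjy ⇒ jjjyTTjy ⇒ jjjyjTjy ⇒ jjjyjjEjjy ⇒ jjjyjjjVTjjy ⇒ jjjyjjjyTTjjy ⇒ jjjyjjjyjTjjy ⇒ jjjyjjjyjjjjy

S ⇒ jTy   [S → j T y]
jTy ⇒ jjEjy   [T → j E j]
jjEjy ⇒ jjjVTjy   [E → j V T]
jjjVTjy ⇒ jjjyTTjy   [V → y T]
jjjyTTjy ⇒ jjjyjTjy   [T → j]
jjjyjTjy ⇒ jjjyjjEjjy   [T → j E j]
jjjyjjEjjy ⇒ jjjyjjjVTjjy   [E → j V T]
jjjyjjjVTjjy ⇒ jjjyjjjyTTjjy   [V → y T]
jjjyjjjyTTjjy ⇒ jjjyjjjyjTjjy   [T → j]
jjjyjjjyjTjjy ⇒ jjjyjjjyjjjjy   [T → j]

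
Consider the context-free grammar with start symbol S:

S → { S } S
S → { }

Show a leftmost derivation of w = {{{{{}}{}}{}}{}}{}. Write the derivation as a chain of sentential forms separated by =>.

S => {S}S => {{S}S}S => {{{S}S}S}S => {{{{S}S}S}S}S => {{{{{}}S}S}S}S => {{{{{}}{}}S}S}S => {{{{{}}{}}{}}S}S => {{{{{}}{}}{}}{}}S => {{{{{}}{}}{}}{}}{}

S => {S}S   [S → { S } S]
{S}S => {{S}S}S   [S → { S } S]
{{S}S}S => {{{S}S}S}S   [S → { S } S]
{{{S}S}S}S => {{{{S}S}S}S}S   [S → { S } S]
{{{{S}S}S}S}S => {{{{{}}S}S}S}S   [S → { }]
{{{{{}}S}S}S}S => {{{{{}}{}}S}S}S   [S → { }]
{{{{{}}{}}S}S}S => {{{{{}}{}}{}}S}S   [S → { }]
{{{{{}}{}}{}}S}S => {{{{{}}{}}{}}{}}S   [S → { }]
{{{{{}}{}}{}}{}}S => {{{{{}}{}}{}}{}}{}   [S → { }]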